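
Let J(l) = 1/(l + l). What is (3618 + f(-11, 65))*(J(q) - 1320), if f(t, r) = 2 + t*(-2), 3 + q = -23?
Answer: -124995261/26 ≈ -4.8075e+6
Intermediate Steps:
q = -26 (q = -3 - 23 = -26)
f(t, r) = 2 - 2*t
J(l) = 1/(2*l)
(3618 + f(-11, 65))*(J(q) - 1320) = (3618 + (2 - 2*(-11)))*((1/2)/(-26) - 1320) = (3618 + (2 + 22))*((1/2)*(-1/26) - 1320) = (3618 + 24)*(-1/52 - 1320) = 3642*(-68641/52) = -124995261/26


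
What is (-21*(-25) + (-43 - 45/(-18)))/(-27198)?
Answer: -323/18132 ≈ -0.017814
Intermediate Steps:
(-21*(-25) + (-43 - 45/(-18)))/(-27198) = (525 + (-43 - 45*(-1/18)))*(-1/27198) = (525 + (-43 + 5/2))*(-1/27198) = (525 - 81/2)*(-1/27198) = (969/2)*(-1/27198) = -323/18132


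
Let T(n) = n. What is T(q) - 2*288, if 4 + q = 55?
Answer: -525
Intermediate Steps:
q = 51 (q = -4 + 55 = 51)
T(q) - 2*288 = 51 - 2*288 = 51 - 576 = -525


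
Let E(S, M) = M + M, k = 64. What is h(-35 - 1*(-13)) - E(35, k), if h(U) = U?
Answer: -150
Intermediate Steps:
E(S, M) = 2*M
h(-35 - 1*(-13)) - E(35, k) = (-35 - 1*(-13)) - 2*64 = (-35 + 13) - 1*128 = -22 - 128 = -150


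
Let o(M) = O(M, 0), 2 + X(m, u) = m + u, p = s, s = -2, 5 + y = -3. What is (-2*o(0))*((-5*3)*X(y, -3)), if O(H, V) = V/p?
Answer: 0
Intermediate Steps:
y = -8 (y = -5 - 3 = -8)
p = -2
X(m, u) = -2 + m + u (X(m, u) = -2 + (m + u) = -2 + m + u)
O(H, V) = -V/2 (O(H, V) = V/(-2) = V*(-1/2) = -V/2)
o(M) = 0 (o(M) = -1/2*0 = 0)
(-2*o(0))*((-5*3)*X(y, -3)) = (-2*0)*((-5*3)*(-2 - 8 - 3)) = 0*(-15*(-13)) = 0*195 = 0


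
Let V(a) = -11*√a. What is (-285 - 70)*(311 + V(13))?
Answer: -110405 + 3905*√13 ≈ -96325.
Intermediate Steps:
(-285 - 70)*(311 + V(13)) = (-285 - 70)*(311 - 11*√13) = -355*(311 - 11*√13) = -110405 + 3905*√13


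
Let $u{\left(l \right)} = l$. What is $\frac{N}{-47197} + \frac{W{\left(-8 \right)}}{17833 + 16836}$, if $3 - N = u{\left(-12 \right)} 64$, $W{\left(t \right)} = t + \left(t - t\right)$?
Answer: $- \frac{27107375}{1636272793} \approx -0.016567$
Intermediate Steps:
$W{\left(t \right)} = t$ ($W{\left(t \right)} = t + 0 = t$)
$N = 771$ ($N = 3 - \left(-12\right) 64 = 3 - -768 = 3 + 768 = 771$)
$\frac{N}{-47197} + \frac{W{\left(-8 \right)}}{17833 + 16836} = \frac{771}{-47197} - \frac{8}{17833 + 16836} = 771 \left(- \frac{1}{47197}\right) - \frac{8}{34669} = - \frac{771}{47197} - \frac{8}{34669} = - \frac{27107375}{1636272793}$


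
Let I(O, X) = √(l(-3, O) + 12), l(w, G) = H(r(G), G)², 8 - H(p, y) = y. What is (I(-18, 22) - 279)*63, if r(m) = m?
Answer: -17577 + 252*√43 ≈ -15925.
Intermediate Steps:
H(p, y) = 8 - y
l(w, G) = (8 - G)²
I(O, X) = √(12 + (-8 + O)²) (I(O, X) = √((-8 + O)² + 12) = √(12 + (-8 + O)²))
(I(-18, 22) - 279)*63 = (√(12 + (-8 - 18)²) - 279)*63 = (√(12 + (-26)²) - 279)*63 = (√(12 + 676) - 279)*63 = (√688 - 279)*63 = (4*√43 - 279)*63 = (-279 + 4*√43)*63 = -17577 + 252*√43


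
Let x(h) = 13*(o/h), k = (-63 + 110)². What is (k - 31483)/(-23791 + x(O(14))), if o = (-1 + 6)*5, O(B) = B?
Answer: 409836/332749 ≈ 1.2317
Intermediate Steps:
k = 2209 (k = 47² = 2209)
o = 25 (o = 5*5 = 25)
x(h) = 325/h (x(h) = 13*(25/h) = 325/h)
(k - 31483)/(-23791 + x(O(14))) = (2209 - 31483)/(-23791 + 325/14) = -29274/(-23791 + 325*(1/14)) = -29274/(-23791 + 325/14) = -29274/(-332749/14) = -29274*(-14/332749) = 409836/332749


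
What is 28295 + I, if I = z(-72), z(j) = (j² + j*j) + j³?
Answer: -334585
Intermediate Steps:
z(j) = j³ + 2*j² (z(j) = (j² + j²) + j³ = 2*j² + j³ = j³ + 2*j²)
I = -362880 (I = (-72)²*(2 - 72) = 5184*(-70) = -362880)
28295 + I = 28295 - 362880 = -334585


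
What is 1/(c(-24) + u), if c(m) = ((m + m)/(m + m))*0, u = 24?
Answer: 1/24 ≈ 0.041667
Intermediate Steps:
c(m) = 0 (c(m) = ((2*m)/((2*m)))*0 = ((2*m)*(1/(2*m)))*0 = 1*0 = 0)
1/(c(-24) + u) = 1/(0 + 24) = 1/24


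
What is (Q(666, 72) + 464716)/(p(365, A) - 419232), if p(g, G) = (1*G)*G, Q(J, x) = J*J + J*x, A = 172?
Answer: -59764/24353 ≈ -2.4541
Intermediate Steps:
Q(J, x) = J**2 + J*x
p(g, G) = G**2 (p(g, G) = G*G = G**2)
(Q(666, 72) + 464716)/(p(365, A) - 419232) = (666*(666 + 72) + 464716)/(172**2 - 419232) = (666*738 + 464716)/(29584 - 419232) = (491508 + 464716)/(-389648) = 956224*(-1/389648) = -59764/24353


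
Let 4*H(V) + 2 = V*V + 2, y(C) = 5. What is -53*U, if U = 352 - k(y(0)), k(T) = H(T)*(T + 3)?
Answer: -16006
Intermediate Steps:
H(V) = V²/4 (H(V) = -½ + (V*V + 2)/4 = -½ + (V² + 2)/4 = -½ + (2 + V²)/4 = -½ + (½ + V²/4) = V²/4)
k(T) = T²*(3 + T)/4 (k(T) = (T²/4)*(T + 3) = (T²/4)*(3 + T) = T²*(3 + T)/4)
U = 302 (U = 352 - 5²*(3 + 5)/4 = 352 - 25*8/4 = 352 - 1*50 = 352 - 50 = 302)
-53*U = -53*302 = -16006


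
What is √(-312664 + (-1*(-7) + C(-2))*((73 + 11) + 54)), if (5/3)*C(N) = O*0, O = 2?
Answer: I*√311698 ≈ 558.3*I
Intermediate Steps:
C(N) = 0 (C(N) = 3*(2*0)/5 = (⅗)*0 = 0)
√(-312664 + (-1*(-7) + C(-2))*((73 + 11) + 54)) = √(-312664 + (-1*(-7) + 0)*((73 + 11) + 54)) = √(-312664 + (7 + 0)*(84 + 54)) = √(-312664 + 7*138) = √(-312664 + 966) = √(-311698) = I*√311698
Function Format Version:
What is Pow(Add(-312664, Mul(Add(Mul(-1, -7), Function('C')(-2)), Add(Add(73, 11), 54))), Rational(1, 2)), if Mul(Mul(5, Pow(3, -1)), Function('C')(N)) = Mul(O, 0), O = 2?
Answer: Mul(I, Pow(311698, Rational(1, 2))) ≈ Mul(558.30, I)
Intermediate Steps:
Function('C')(N) = 0 (Function('C')(N) = Mul(Rational(3, 5), Mul(2, 0)) = Mul(Rational(3, 5), 0) = 0)
Pow(Add(-312664, Mul(Add(Mul(-1, -7), Function('C')(-2)), Add(Add(73, 11), 54))), Rational(1, 2)) = Pow(Add(-312664, Mul(Add(Mul(-1, -7), 0), Add(Add(73, 11), 54))), Rational(1, 2)) = Pow(Add(-312664, Mul(Add(7, 0), Add(84, 54))), Rational(1, 2)) = Pow(Add(-312664, Mul(7, 138)), Rational(1, 2)) = Pow(Add(-312664, 966), Rational(1, 2)) = Pow(-311698, Rational(1, 2)) = Mul(I, Pow(311698, Rational(1, 2)))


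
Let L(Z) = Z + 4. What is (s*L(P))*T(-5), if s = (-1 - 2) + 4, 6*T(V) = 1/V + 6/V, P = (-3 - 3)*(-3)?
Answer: -77/15 ≈ -5.1333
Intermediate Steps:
P = 18 (P = -6*(-3) = 18)
T(V) = 7/(6*V) (T(V) = (1/V + 6/V)/6 = (7/V)/6 = 7/(6*V))
s = 1 (s = -3 + 4 = 1)
L(Z) = 4 + Z
(s*L(P))*T(-5) = (1*(4 + 18))*((7/6)/(-5)) = (1*22)*((7/6)*(-⅕)) = 22*(-7/30) = -77/15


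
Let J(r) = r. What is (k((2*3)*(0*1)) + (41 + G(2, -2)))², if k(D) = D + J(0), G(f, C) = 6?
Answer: 2209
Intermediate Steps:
k(D) = D (k(D) = D + 0 = D)
(k((2*3)*(0*1)) + (41 + G(2, -2)))² = ((2*3)*(0*1) + (41 + 6))² = (6*0 + 47)² = (0 + 47)² = 47² = 2209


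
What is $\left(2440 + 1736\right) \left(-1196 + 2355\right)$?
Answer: $4839984$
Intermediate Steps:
$\left(2440 + 1736\right) \left(-1196 + 2355\right) = 4176 \cdot 1159 = 4839984$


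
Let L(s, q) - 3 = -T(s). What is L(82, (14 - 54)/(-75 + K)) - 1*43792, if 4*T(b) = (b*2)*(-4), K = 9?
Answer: -43625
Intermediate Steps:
T(b) = -2*b (T(b) = ((b*2)*(-4))/4 = ((2*b)*(-4))/4 = (-8*b)/4 = -2*b)
L(s, q) = 3 + 2*s (L(s, q) = 3 - (-2)*s = 3 + 2*s)
L(82, (14 - 54)/(-75 + K)) - 1*43792 = (3 + 2*82) - 1*43792 = (3 + 164) - 43792 = 167 - 43792 = -43625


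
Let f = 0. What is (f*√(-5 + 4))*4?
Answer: 0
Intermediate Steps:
(f*√(-5 + 4))*4 = (0*√(-5 + 4))*4 = (0*√(-1))*4 = (0*I)*4 = 0*4 = 0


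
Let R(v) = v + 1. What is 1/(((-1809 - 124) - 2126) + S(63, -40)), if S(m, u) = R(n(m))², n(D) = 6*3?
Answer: -1/3698 ≈ -0.00027042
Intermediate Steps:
n(D) = 18
R(v) = 1 + v
S(m, u) = 361 (S(m, u) = (1 + 18)² = 19² = 361)
1/(((-1809 - 124) - 2126) + S(63, -40)) = 1/(((-1809 - 124) - 2126) + 361) = 1/((-1933 - 2126) + 361) = 1/(-4059 + 361) = 1/(-3698) = -1/3698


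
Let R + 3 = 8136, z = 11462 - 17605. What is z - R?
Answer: -14276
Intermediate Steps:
z = -6143
R = 8133 (R = -3 + 8136 = 8133)
z - R = -6143 - 1*8133 = -6143 - 8133 = -14276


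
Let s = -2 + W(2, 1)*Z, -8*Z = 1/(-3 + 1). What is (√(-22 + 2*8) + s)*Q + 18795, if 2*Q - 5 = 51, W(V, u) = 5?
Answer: 74991/4 + 28*I*√6 ≈ 18748.0 + 68.586*I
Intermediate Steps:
Z = 1/16 (Z = -1/(8*(-3 + 1)) = -⅛/(-2) = -⅛*(-½) = 1/16 ≈ 0.062500)
Q = 28 (Q = 5/2 + (½)*51 = 5/2 + 51/2 = 28)
s = -27/16 (s = -2 + 5*(1/16) = -2 + 5/16 = -27/16 ≈ -1.6875)
(√(-22 + 2*8) + s)*Q + 18795 = (√(-22 + 2*8) - 27/16)*28 + 18795 = (√(-22 + 16) - 27/16)*28 + 18795 = (√(-6) - 27/16)*28 + 18795 = (I*√6 - 27/16)*28 + 18795 = (-27/16 + I*√6)*28 + 18795 = (-189/4 + 28*I*√6) + 18795 = 74991/4 + 28*I*√6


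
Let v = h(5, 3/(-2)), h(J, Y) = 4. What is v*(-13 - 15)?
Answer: -112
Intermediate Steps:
v = 4
v*(-13 - 15) = 4*(-13 - 15) = 4*(-28) = -112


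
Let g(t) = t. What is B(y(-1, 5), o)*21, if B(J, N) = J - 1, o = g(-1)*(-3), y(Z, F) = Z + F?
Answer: 63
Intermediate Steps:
y(Z, F) = F + Z
o = 3 (o = -1*(-3) = 3)
B(J, N) = -1 + J
B(y(-1, 5), o)*21 = (-1 + (5 - 1))*21 = (-1 + 4)*21 = 3*21 = 63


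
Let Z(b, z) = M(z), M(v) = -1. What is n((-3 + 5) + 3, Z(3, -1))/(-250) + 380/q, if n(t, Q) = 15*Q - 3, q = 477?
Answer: 51793/59625 ≈ 0.86865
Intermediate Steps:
Z(b, z) = -1
n(t, Q) = -3 + 15*Q
n((-3 + 5) + 3, Z(3, -1))/(-250) + 380/q = (-3 + 15*(-1))/(-250) + 380/477 = (-3 - 15)*(-1/250) + 380*(1/477) = -18*(-1/250) + 380/477 = 9/125 + 380/477 = 51793/59625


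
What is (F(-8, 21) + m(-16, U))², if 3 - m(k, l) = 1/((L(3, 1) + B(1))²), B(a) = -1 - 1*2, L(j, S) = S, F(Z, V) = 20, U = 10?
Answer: 8281/16 ≈ 517.56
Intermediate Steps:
B(a) = -3 (B(a) = -1 - 2 = -3)
m(k, l) = 11/4 (m(k, l) = 3 - 1/((1 - 3)²) = 3 - 1/((-2)²) = 3 - 1/4 = 3 - 1*¼ = 3 - ¼ = 11/4)
(F(-8, 21) + m(-16, U))² = (20 + 11/4)² = (91/4)² = 8281/16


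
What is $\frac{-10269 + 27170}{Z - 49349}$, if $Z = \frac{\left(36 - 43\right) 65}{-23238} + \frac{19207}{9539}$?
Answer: $- \frac{3746398733082}{10938608026907} \approx -0.34249$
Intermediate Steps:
$Z = \frac{450672511}{221667282}$ ($Z = \left(-7\right) 65 \left(- \frac{1}{23238}\right) + 19207 \cdot \frac{1}{9539} = \left(-455\right) \left(- \frac{1}{23238}\right) + \frac{19207}{9539} = \frac{455}{23238} + \frac{19207}{9539} = \frac{450672511}{221667282} \approx 2.0331$)
$\frac{-10269 + 27170}{Z - 49349} = \frac{-10269 + 27170}{\frac{450672511}{221667282} - 49349} = \frac{16901}{- \frac{10938608026907}{221667282}} = 16901 \left(- \frac{221667282}{10938608026907}\right) = - \frac{3746398733082}{10938608026907}$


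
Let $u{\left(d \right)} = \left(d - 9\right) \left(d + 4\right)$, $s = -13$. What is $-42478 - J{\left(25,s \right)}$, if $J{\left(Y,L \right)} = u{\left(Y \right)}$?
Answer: $-42942$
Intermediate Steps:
$u{\left(d \right)} = \left(-9 + d\right) \left(4 + d\right)$
$J{\left(Y,L \right)} = -36 + Y^{2} - 5 Y$
$-42478 - J{\left(25,s \right)} = -42478 - \left(-36 + 25^{2} - 125\right) = -42478 - \left(-36 + 625 - 125\right) = -42478 - 464 = -42942$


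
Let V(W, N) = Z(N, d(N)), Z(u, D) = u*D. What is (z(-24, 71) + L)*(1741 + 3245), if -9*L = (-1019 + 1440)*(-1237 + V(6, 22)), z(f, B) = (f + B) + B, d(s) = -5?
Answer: 314754546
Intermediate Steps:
Z(u, D) = D*u
V(W, N) = -5*N
z(f, B) = f + 2*B (z(f, B) = (B + f) + B = f + 2*B)
L = 189029/3 (L = -(-1019 + 1440)*(-1237 - 5*22)/9 = -421*(-1237 - 110)/9 = -421*(-1347)/9 = -⅑*(-567087) = 189029/3 ≈ 63010.)
(z(-24, 71) + L)*(1741 + 3245) = ((-24 + 2*71) + 189029/3)*(1741 + 3245) = ((-24 + 142) + 189029/3)*4986 = (118 + 189029/3)*4986 = (189383/3)*4986 = 314754546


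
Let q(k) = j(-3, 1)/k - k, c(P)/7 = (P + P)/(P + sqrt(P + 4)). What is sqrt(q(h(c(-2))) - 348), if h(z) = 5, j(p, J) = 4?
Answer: I*sqrt(8805)/5 ≈ 18.767*I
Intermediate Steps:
c(P) = 14*P/(P + sqrt(4 + P)) (c(P) = 7*((P + P)/(P + sqrt(P + 4))) = 7*((2*P)/(P + sqrt(4 + P))) = 7*(2*P/(P + sqrt(4 + P))) = 14*P/(P + sqrt(4 + P)))
q(k) = -k + 4/k (q(k) = 4/k - k = -k + 4/k)
sqrt(q(h(c(-2))) - 348) = sqrt((-1*5 + 4/5) - 348) = sqrt((-5 + 4*(1/5)) - 348) = sqrt((-5 + 4/5) - 348) = sqrt(-21/5 - 348) = sqrt(-1761/5) = I*sqrt(8805)/5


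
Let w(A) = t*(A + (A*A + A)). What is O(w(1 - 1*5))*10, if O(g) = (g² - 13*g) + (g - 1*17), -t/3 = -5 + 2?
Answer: 43030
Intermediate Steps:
t = 9 (t = -3*(-5 + 2) = -3*(-3) = 9)
w(A) = 9*A² + 18*A (w(A) = 9*(A + (A*A + A)) = 9*(A + (A² + A)) = 9*(A + (A + A²)) = 9*(A² + 2*A) = 9*A² + 18*A)
O(g) = -17 + g² - 12*g (O(g) = (g² - 13*g) + (g - 17) = (g² - 13*g) + (-17 + g) = -17 + g² - 12*g)
O(w(1 - 1*5))*10 = (-17 + (9*(1 - 1*5)*(2 + (1 - 1*5)))² - 108*(1 - 1*5)*(2 + (1 - 1*5)))*10 = (-17 + (9*(1 - 5)*(2 + (1 - 5)))² - 108*(1 - 5)*(2 + (1 - 5)))*10 = (-17 + (9*(-4)*(2 - 4))² - 108*(-4)*(2 - 4))*10 = (-17 + (9*(-4)*(-2))² - 108*(-4)*(-2))*10 = (-17 + 72² - 12*72)*10 = (-17 + 5184 - 864)*10 = 4303*10 = 43030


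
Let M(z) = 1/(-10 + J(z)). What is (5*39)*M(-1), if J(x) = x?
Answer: -195/11 ≈ -17.727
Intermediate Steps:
M(z) = 1/(-10 + z)
(5*39)*M(-1) = (5*39)/(-10 - 1) = 195/(-11) = 195*(-1/11) = -195/11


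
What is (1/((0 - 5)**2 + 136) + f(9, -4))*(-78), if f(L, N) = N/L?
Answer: 16510/483 ≈ 34.182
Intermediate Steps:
(1/((0 - 5)**2 + 136) + f(9, -4))*(-78) = (1/((0 - 5)**2 + 136) - 4/9)*(-78) = (1/((-5)**2 + 136) - 4*1/9)*(-78) = (1/(25 + 136) - 4/9)*(-78) = (1/161 - 4/9)*(-78) = -635/1449*(-78) = 16510/483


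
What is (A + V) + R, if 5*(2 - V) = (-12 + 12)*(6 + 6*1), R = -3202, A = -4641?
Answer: -7841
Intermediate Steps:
V = 2 (V = 2 - (-12 + 12)*(6 + 6*1)/5 = 2 - 0*(6 + 6) = 2 - 0*12 = 2 - ⅕*0 = 2 + 0 = 2)
(A + V) + R = (-4641 + 2) - 3202 = -4639 - 3202 = -7841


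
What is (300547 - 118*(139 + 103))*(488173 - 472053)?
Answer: 4384494920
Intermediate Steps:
(300547 - 118*(139 + 103))*(488173 - 472053) = (300547 - 118*242)*16120 = (300547 - 28556)*16120 = 271991*16120 = 4384494920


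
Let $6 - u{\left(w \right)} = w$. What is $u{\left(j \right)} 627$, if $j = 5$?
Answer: $627$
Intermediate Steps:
$u{\left(w \right)} = 6 - w$
$u{\left(j \right)} 627 = \left(6 - 5\right) 627 = 1 \cdot 627 = 627$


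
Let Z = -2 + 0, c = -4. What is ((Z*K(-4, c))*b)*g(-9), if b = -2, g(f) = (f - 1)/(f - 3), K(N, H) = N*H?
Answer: 160/3 ≈ 53.333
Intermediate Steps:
K(N, H) = H*N
g(f) = (-1 + f)/(-3 + f)
Z = -2
((Z*K(-4, c))*b)*g(-9) = (-(-8)*(-4)*(-2))*((-1 - 9)/(-3 - 9)) = (-2*16*(-2))*(-10/(-12)) = (-32*(-2))*(-1/12*(-10)) = 64*(⅚) = 160/3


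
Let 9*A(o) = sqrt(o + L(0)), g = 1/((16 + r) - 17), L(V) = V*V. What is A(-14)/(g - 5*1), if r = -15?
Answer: -16*I*sqrt(14)/729 ≈ -0.082121*I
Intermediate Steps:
L(V) = V**2
g = -1/16 (g = 1/((16 - 15) - 17) = 1/(1 - 17) = 1/(-16) = -1/16 ≈ -0.062500)
A(o) = sqrt(o)/9 (A(o) = sqrt(o + 0**2)/9 = sqrt(o + 0)/9 = sqrt(o)/9)
A(-14)/(g - 5*1) = (sqrt(-14)/9)/(-1/16 - 5*1) = ((I*sqrt(14))/9)/(-1/16 - 5) = (I*sqrt(14)/9)/(-81/16) = -16*I*sqrt(14)/729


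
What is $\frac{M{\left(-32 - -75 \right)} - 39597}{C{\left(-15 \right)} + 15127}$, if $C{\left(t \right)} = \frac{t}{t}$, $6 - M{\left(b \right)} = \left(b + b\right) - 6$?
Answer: $- \frac{39671}{15128} \approx -2.6224$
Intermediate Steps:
$M{\left(b \right)} = 12 - 2 b$ ($M{\left(b \right)} = 6 - \left(\left(b + b\right) - 6\right) = 6 - \left(2 b - 6\right) = 6 - \left(-6 + 2 b\right) = 12 - 2 b$)
$C{\left(t \right)} = 1$
$\frac{M{\left(-32 - -75 \right)} - 39597}{C{\left(-15 \right)} + 15127} = \frac{\left(12 - 2 \left(-32 - -75\right)\right) - 39597}{1 + 15127} = \frac{\left(12 - 2 \left(-32 + 75\right)\right) - 39597}{15128} = \left(\left(12 - 86\right) - 39597\right) \frac{1}{15128} = \left(-74 - 39597\right) \frac{1}{15128} = \left(-39671\right) \frac{1}{15128} = - \frac{39671}{15128}$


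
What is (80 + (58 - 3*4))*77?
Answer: 9702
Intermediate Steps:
(80 + (58 - 3*4))*77 = (80 + (58 - 1*12))*77 = (80 + (58 - 12))*77 = (80 + 46)*77 = 126*77 = 9702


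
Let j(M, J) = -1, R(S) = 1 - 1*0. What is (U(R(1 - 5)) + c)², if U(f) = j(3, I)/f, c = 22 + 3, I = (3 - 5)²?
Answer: 576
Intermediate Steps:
I = 4 (I = (-2)² = 4)
R(S) = 1 (R(S) = 1 + 0 = 1)
c = 25
U(f) = -1/f
(U(R(1 - 5)) + c)² = (-1/1 + 25)² = (-1*1 + 25)² = (-1 + 25)² = 24² = 576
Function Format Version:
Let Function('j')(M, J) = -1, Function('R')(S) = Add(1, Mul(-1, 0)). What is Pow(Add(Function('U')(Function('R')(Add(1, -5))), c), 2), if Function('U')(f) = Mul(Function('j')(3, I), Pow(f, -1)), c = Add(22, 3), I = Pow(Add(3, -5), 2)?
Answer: 576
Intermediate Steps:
I = 4 (I = Pow(-2, 2) = 4)
Function('R')(S) = 1 (Function('R')(S) = Add(1, 0) = 1)
c = 25
Function('U')(f) = Mul(-1, Pow(f, -1))
Pow(Add(Function('U')(Function('R')(Add(1, -5))), c), 2) = Pow(Add(Mul(-1, Pow(1, -1)), 25), 2) = Pow(Add(Mul(-1, 1), 25), 2) = Pow(Add(-1, 25), 2) = Pow(24, 2) = 576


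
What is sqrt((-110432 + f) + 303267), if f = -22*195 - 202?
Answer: 3*sqrt(20927) ≈ 433.98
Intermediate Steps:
f = -4492 (f = -4290 - 202 = -4492)
sqrt((-110432 + f) + 303267) = sqrt((-110432 - 4492) + 303267) = sqrt(-114924 + 303267) = sqrt(188343) = 3*sqrt(20927)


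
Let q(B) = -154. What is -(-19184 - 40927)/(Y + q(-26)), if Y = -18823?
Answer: -60111/18977 ≈ -3.1676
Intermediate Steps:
-(-19184 - 40927)/(Y + q(-26)) = -(-19184 - 40927)/(-18823 - 154) = -(-60111)/(-18977) = -(-60111)*(-1)/18977 = -1*60111/18977 = -60111/18977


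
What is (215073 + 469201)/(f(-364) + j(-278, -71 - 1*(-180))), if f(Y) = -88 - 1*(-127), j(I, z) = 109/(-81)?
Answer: 27713097/1525 ≈ 18173.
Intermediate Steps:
j(I, z) = -109/81 (j(I, z) = 109*(-1/81) = -109/81)
f(Y) = 39 (f(Y) = -88 + 127 = 39)
(215073 + 469201)/(f(-364) + j(-278, -71 - 1*(-180))) = (215073 + 469201)/(39 - 109/81) = 684274/(3050/81) = 684274*(81/3050) = 27713097/1525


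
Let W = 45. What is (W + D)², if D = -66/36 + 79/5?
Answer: 3129361/900 ≈ 3477.1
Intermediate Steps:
D = 419/30 (D = -66*1/36 + 79*(⅕) = -11/6 + 79/5 = 419/30 ≈ 13.967)
(W + D)² = (45 + 419/30)² = (1769/30)² = 3129361/900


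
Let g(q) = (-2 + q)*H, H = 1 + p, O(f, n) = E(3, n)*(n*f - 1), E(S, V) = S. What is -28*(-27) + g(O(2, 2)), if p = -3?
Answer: 742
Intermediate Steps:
O(f, n) = -3 + 3*f*n (O(f, n) = 3*(n*f - 1) = 3*(f*n - 1) = 3*(-1 + f*n) = -3 + 3*f*n)
H = -2 (H = 1 - 3 = -2)
g(q) = 4 - 2*q (g(q) = (-2 + q)*(-2) = 4 - 2*q)
-28*(-27) + g(O(2, 2)) = -28*(-27) + (4 - 2*(-3 + 3*2*2)) = 756 + (4 - 2*(-3 + 12)) = 756 + (4 - 2*9) = 756 + (4 - 18) = 756 - 14 = 742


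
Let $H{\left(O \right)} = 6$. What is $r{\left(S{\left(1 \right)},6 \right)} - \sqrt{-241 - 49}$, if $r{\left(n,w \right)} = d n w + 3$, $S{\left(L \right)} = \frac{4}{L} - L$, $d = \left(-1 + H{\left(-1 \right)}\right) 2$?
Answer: $183 - i \sqrt{290} \approx 183.0 - 17.029 i$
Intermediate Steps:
$d = 10$ ($d = \left(-1 + 6\right) 2 = 5 \cdot 2 = 10$)
$S{\left(L \right)} = - L + \frac{4}{L}$
$r{\left(n,w \right)} = 3 + 10 n w$ ($r{\left(n,w \right)} = 10 n w + 3 = 3 + 10 n w$)
$r{\left(S{\left(1 \right)},6 \right)} - \sqrt{-241 - 49} = \left(3 + 10 \left(\left(-1\right) 1 + \frac{4}{1}\right) 6\right) - \sqrt{-241 - 49} = \left(3 + 10 \left(-1 + 4 \cdot 1\right) 6\right) - \sqrt{-290} = \left(3 + 10 \left(-1 + 4\right) 6\right) - i \sqrt{290} = \left(3 + 10 \cdot 3 \cdot 6\right) - i \sqrt{290} = \left(3 + 180\right) - i \sqrt{290} = 183 - i \sqrt{290}$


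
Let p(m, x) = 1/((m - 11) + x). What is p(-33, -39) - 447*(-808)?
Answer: 29977607/83 ≈ 3.6118e+5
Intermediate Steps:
p(m, x) = 1/(-11 + m + x) (p(m, x) = 1/((-11 + m) + x) = 1/(-11 + m + x))
p(-33, -39) - 447*(-808) = 1/(-11 - 33 - 39) - 447*(-808) = 1/(-83) + 361176 = -1/83 + 361176 = 29977607/83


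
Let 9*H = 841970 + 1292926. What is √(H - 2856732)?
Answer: 2*I*√5893923/3 ≈ 1618.5*I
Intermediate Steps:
H = 711632/3 (H = (841970 + 1292926)/9 = (⅑)*2134896 = 711632/3 ≈ 2.3721e+5)
√(H - 2856732) = √(711632/3 - 2856732) = √(-7858564/3) = 2*I*√5893923/3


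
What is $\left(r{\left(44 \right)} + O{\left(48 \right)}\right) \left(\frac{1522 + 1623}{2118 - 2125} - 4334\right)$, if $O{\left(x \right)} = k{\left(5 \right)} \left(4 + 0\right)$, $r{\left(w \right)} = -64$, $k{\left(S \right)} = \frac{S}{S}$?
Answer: $\frac{2008980}{7} \approx 2.87 \cdot 10^{5}$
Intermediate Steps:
$k{\left(S \right)} = 1$
$O{\left(x \right)} = 4$ ($O{\left(x \right)} = 1 \left(4 + 0\right) = 1 \cdot 4 = 4$)
$\left(r{\left(44 \right)} + O{\left(48 \right)}\right) \left(\frac{1522 + 1623}{2118 - 2125} - 4334\right) = \left(-64 + 4\right) \left(\frac{1522 + 1623}{2118 - 2125} - 4334\right) = - 60 \left(\frac{3145}{-7} - 4334\right) = - 60 \left(3145 \left(- \frac{1}{7}\right) - 4334\right) = - 60 \left(- \frac{3145}{7} - 4334\right) = \left(-60\right) \left(- \frac{33483}{7}\right) = \frac{2008980}{7}$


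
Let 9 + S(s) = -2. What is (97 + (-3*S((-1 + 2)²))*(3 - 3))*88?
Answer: 8536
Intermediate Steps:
S(s) = -11 (S(s) = -9 - 2 = -11)
(97 + (-3*S((-1 + 2)²))*(3 - 3))*88 = (97 + (-3*(-11))*(3 - 3))*88 = (97 + 33*0)*88 = (97 + 0)*88 = 97*88 = 8536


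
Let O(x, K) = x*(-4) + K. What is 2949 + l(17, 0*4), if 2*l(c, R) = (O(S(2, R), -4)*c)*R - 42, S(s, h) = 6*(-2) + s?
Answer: 2928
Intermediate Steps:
S(s, h) = -12 + s
O(x, K) = K - 4*x (O(x, K) = -4*x + K = K - 4*x)
l(c, R) = -21 + 18*R*c (l(c, R) = (((-4 - 4*(-12 + 2))*c)*R - 42)/2 = (((-4 - 4*(-10))*c)*R - 42)/2 = (((-4 + 40)*c)*R - 42)/2 = ((36*c)*R - 42)/2 = (36*R*c - 42)/2 = (-42 + 36*R*c)/2 = -21 + 18*R*c)
2949 + l(17, 0*4) = 2949 + (-21 + 18*(0*4)*17) = 2949 + (-21 + 18*0*17) = 2949 + (-21 + 0) = 2949 - 21 = 2928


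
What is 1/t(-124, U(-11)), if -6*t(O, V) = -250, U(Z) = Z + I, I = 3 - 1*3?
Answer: 3/125 ≈ 0.024000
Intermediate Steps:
I = 0 (I = 3 - 3 = 0)
U(Z) = Z (U(Z) = Z + 0 = Z)
t(O, V) = 125/3 (t(O, V) = -⅙*(-250) = 125/3)
1/t(-124, U(-11)) = 1/(125/3) = 3/125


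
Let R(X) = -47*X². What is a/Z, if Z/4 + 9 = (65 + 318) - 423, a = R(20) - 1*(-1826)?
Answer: 8487/98 ≈ 86.602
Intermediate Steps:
a = -16974 (a = -47*20² - 1*(-1826) = -47*400 + 1826 = -18800 + 1826 = -16974)
Z = -196 (Z = -36 + 4*((65 + 318) - 423) = -36 + 4*(383 - 423) = -36 + 4*(-40) = -36 - 160 = -196)
a/Z = -16974/(-196) = -16974*(-1/196) = 8487/98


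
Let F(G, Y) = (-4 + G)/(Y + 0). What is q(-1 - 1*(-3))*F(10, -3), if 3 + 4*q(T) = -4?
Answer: 7/2 ≈ 3.5000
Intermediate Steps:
q(T) = -7/4 (q(T) = -¾ + (¼)*(-4) = -¾ - 1 = -7/4)
F(G, Y) = (-4 + G)/Y
q(-1 - 1*(-3))*F(10, -3) = -7*(-4 + 10)/(4*(-3)) = -(-7)*6/12 = -7/4*(-2) = 7/2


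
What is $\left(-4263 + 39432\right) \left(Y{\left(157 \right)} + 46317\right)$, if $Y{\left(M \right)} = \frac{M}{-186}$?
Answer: $\frac{100991359015}{62} \approx 1.6289 \cdot 10^{9}$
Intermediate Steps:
$Y{\left(M \right)} = - \frac{M}{186}$ ($Y{\left(M \right)} = M \left(- \frac{1}{186}\right) = - \frac{M}{186}$)
$\left(-4263 + 39432\right) \left(Y{\left(157 \right)} + 46317\right) = \left(-4263 + 39432\right) \left(\left(- \frac{1}{186}\right) 157 + 46317\right) = 35169 \left(- \frac{157}{186} + 46317\right) = 35169 \cdot \frac{8614805}{186} = \frac{100991359015}{62}$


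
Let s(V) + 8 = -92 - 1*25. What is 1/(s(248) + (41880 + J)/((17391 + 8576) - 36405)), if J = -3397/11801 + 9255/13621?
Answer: -838909476199/108229641354474 ≈ -0.0077512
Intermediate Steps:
s(V) = -125 (s(V) = -8 + (-92 - 1*25) = -8 + (-92 - 25) = -8 - 117 = -125)
J = 62947718/160741421 (J = -3397*1/11801 + 9255*(1/13621) = -3397/11801 + 9255/13621 = 62947718/160741421 ≈ 0.39161)
1/(s(248) + (41880 + J)/((17391 + 8576) - 36405)) = 1/(-125 + (41880 + 62947718/160741421)/((17391 + 8576) - 36405)) = 1/(-125 + 6731913659198/(160741421*(25967 - 36405))) = 1/(-125 + (6731913659198/160741421)/(-10438)) = 1/(-125 + (6731913659198/160741421)*(-1/10438)) = 1/(-125 - 3365956829599/838909476199) = 1/(-108229641354474/838909476199) = -838909476199/108229641354474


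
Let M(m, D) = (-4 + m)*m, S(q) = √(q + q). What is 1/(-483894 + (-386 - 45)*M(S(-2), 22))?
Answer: -241085/116249898802 - 862*I/58124949401 ≈ -2.0739e-6 - 1.483e-8*I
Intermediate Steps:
S(q) = √2*√q (S(q) = √(2*q) = √2*√q)
M(m, D) = m*(-4 + m)
1/(-483894 + (-386 - 45)*M(S(-2), 22)) = 1/(-483894 + (-386 - 45)*((√2*√(-2))*(-4 + √2*√(-2)))) = 1/(-483894 - 431*√2*(I*√2)*(-4 + √2*(I*√2))) = 1/(-483894 - 431*2*I*(-4 + 2*I)) = 1/(-483894 - 862*I*(-4 + 2*I))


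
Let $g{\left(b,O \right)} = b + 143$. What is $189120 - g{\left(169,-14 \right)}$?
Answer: $188808$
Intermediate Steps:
$g{\left(b,O \right)} = 143 + b$
$189120 - g{\left(169,-14 \right)} = 189120 - \left(143 + 169\right) = 189120 - 312 = 188808$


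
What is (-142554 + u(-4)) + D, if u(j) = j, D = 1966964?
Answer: 1824406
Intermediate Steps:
(-142554 + u(-4)) + D = (-142554 - 4) + 1966964 = -142558 + 1966964 = 1824406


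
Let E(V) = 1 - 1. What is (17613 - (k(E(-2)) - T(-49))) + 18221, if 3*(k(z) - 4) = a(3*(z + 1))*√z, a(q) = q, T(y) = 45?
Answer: 35875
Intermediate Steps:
E(V) = 0
k(z) = 4 + √z*(3 + 3*z)/3 (k(z) = 4 + ((3*(z + 1))*√z)/3 = 4 + ((3*(1 + z))*√z)/3 = 4 + ((3 + 3*z)*√z)/3 = 4 + (√z*(3 + 3*z))/3 = 4 + √z*(3 + 3*z)/3)
(17613 - (k(E(-2)) - T(-49))) + 18221 = (17613 - ((4 + √0*(1 + 0)) - 1*45)) + 18221 = (17613 - ((4 + 0*1) - 45)) + 18221 = (17613 - ((4 + 0) - 45)) + 18221 = (17613 - (4 - 45)) + 18221 = (17613 - 1*(-41)) + 18221 = (17613 + 41) + 18221 = 17654 + 18221 = 35875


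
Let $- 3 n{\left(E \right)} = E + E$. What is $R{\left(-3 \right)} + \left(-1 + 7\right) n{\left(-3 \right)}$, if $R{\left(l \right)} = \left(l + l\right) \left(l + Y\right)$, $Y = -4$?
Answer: $54$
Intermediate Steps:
$n{\left(E \right)} = - \frac{2 E}{3}$ ($n{\left(E \right)} = - \frac{E + E}{3} = - \frac{2 E}{3}$)
$R{\left(l \right)} = 2 l \left(-4 + l\right)$ ($R{\left(l \right)} = \left(l + l\right) \left(l - 4\right) = 2 l \left(-4 + l\right)$)
$R{\left(-3 \right)} + \left(-1 + 7\right) n{\left(-3 \right)} = 2 \left(-3\right) \left(-4 - 3\right) + \left(-1 + 7\right) \left(\left(- \frac{2}{3}\right) \left(-3\right)\right) = 2 \left(-3\right) \left(-7\right) + 6 \cdot 2 = 42 + 12 = 54$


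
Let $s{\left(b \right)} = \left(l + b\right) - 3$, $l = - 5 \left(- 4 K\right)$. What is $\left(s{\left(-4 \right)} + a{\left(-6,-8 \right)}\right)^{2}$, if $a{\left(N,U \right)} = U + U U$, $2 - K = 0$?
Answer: $7921$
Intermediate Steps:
$K = 2$ ($K = 2 - 0 = 2 + 0 = 2$)
$a{\left(N,U \right)} = U + U^{2}$
$l = 40$ ($l = - 5 \left(\left(-4\right) 2\right) = \left(-5\right) \left(-8\right) = 40$)
$s{\left(b \right)} = 37 + b$ ($s{\left(b \right)} = \left(40 + b\right) - 3 = 37 + b$)
$\left(s{\left(-4 \right)} + a{\left(-6,-8 \right)}\right)^{2} = \left(\left(37 - 4\right) - 8 \left(1 - 8\right)\right)^{2} = \left(33 - -56\right)^{2} = \left(33 + 56\right)^{2} = 89^{2} = 7921$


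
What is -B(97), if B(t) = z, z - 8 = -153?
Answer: 145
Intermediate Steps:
z = -145 (z = 8 - 153 = -145)
B(t) = -145
-B(97) = -1*(-145) = 145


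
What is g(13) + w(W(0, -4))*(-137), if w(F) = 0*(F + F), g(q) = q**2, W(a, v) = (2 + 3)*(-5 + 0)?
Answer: 169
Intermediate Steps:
W(a, v) = -25 (W(a, v) = 5*(-5) = -25)
w(F) = 0 (w(F) = 0*(2*F) = 0)
g(13) + w(W(0, -4))*(-137) = 13**2 + 0*(-137) = 169 + 0 = 169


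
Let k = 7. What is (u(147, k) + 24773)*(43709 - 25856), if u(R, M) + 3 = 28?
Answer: 442718694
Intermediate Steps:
u(R, M) = 25 (u(R, M) = -3 + 28 = 25)
(u(147, k) + 24773)*(43709 - 25856) = (25 + 24773)*(43709 - 25856) = 24798*17853 = 442718694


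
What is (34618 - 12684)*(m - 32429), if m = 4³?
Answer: -709893910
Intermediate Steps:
m = 64
(34618 - 12684)*(m - 32429) = (34618 - 12684)*(64 - 32429) = 21934*(-32365) = -709893910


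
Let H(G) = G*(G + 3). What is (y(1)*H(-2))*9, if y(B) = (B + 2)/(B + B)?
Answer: -27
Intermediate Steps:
H(G) = G*(3 + G)
y(B) = (2 + B)/(2*B) (y(B) = (2 + B)/((2*B)) = (2 + B)*(1/(2*B)) = (2 + B)/(2*B))
(y(1)*H(-2))*9 = (((½)*(2 + 1)/1)*(-2*(3 - 2)))*9 = (((½)*1*3)*(-2*1))*9 = ((3/2)*(-2))*9 = -3*9 = -27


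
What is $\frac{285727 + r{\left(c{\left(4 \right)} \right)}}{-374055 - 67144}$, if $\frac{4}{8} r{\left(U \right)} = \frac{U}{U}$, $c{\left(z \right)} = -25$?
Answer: $- \frac{285729}{441199} \approx -0.64762$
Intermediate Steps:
$r{\left(U \right)} = 2$ ($r{\left(U \right)} = 2 \frac{U}{U} = 2 \cdot 1 = 2$)
$\frac{285727 + r{\left(c{\left(4 \right)} \right)}}{-374055 - 67144} = \frac{285727 + 2}{-374055 - 67144} = \frac{285729}{-441199} = 285729 \left(- \frac{1}{441199}\right) = - \frac{285729}{441199}$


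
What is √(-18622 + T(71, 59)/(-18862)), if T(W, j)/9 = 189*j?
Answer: I*√6627135840826/18862 ≈ 136.48*I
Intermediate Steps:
T(W, j) = 1701*j (T(W, j) = 9*(189*j) = 1701*j)
√(-18622 + T(71, 59)/(-18862)) = √(-18622 + (1701*59)/(-18862)) = √(-18622 + 100359*(-1/18862)) = √(-18622 - 100359/18862) = √(-351348523/18862) = I*√6627135840826/18862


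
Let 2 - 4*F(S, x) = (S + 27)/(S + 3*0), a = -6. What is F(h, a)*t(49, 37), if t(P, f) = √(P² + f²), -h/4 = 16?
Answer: 91*√3770/256 ≈ 21.826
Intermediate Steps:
h = -64 (h = -4*16 = -64)
F(S, x) = ½ - (27 + S)/(4*S) (F(S, x) = ½ - (S + 27)/(4*(S + 3*0)) = ½ - (27 + S)/(4*(S + 0)) = ½ - (27 + S)/(4*S))
F(h, a)*t(49, 37) = ((¼)*(-27 - 64)/(-64))*√(49² + 37²) = ((¼)*(-1/64)*(-91))*√(2401 + 1369) = 91*√3770/256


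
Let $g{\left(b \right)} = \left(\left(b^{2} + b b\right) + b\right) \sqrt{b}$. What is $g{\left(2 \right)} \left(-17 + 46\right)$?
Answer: $290 \sqrt{2} \approx 410.12$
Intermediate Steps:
$g{\left(b \right)} = \sqrt{b} \left(b + 2 b^{2}\right)$ ($g{\left(b \right)} = \left(\left(b^{2} + b^{2}\right) + b\right) \sqrt{b} = \left(2 b^{2} + b\right) \sqrt{b} = \left(b + 2 b^{2}\right) \sqrt{b} = \sqrt{b} \left(b + 2 b^{2}\right)$)
$g{\left(2 \right)} \left(-17 + 46\right) = 2^{\frac{3}{2}} \left(1 + 2 \cdot 2\right) \left(-17 + 46\right) = 2 \sqrt{2} \left(1 + 4\right) 29 = 2 \sqrt{2} \cdot 5 \cdot 29 = 10 \sqrt{2} \cdot 29 = 290 \sqrt{2}$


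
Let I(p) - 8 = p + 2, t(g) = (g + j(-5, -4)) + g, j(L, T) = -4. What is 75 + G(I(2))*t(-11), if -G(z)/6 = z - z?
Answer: 75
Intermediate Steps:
t(g) = -4 + 2*g (t(g) = (g - 4) + g = (-4 + g) + g = -4 + 2*g)
I(p) = 10 + p (I(p) = 8 + (p + 2) = 8 + (2 + p) = 10 + p)
G(z) = 0 (G(z) = -6*(z - z) = -6*0 = 0)
75 + G(I(2))*t(-11) = 75 + 0*(-4 + 2*(-11)) = 75 + 0*(-4 - 22) = 75 + 0*(-26) = 75 + 0 = 75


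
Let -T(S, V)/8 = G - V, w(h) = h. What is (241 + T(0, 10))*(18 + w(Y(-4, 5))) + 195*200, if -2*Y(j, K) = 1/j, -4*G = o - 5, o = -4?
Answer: 355935/8 ≈ 44492.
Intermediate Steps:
G = 9/4 (G = -(-4 - 5)/4 = -¼*(-9) = 9/4 ≈ 2.2500)
Y(j, K) = -1/(2*j)
T(S, V) = -18 + 8*V (T(S, V) = -8*(9/4 - V) = -18 + 8*V)
(241 + T(0, 10))*(18 + w(Y(-4, 5))) + 195*200 = (241 + (-18 + 8*10))*(18 - ½/(-4)) + 195*200 = (241 + (-18 + 80))*(18 - ½*(-¼)) + 39000 = (241 + 62)*(18 + ⅛) + 39000 = 303*(145/8) + 39000 = 43935/8 + 39000 = 355935/8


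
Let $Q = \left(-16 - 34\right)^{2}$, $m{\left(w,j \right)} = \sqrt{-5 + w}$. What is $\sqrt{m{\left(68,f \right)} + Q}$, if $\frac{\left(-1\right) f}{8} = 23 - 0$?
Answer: $\sqrt{2500 + 3 \sqrt{7}} \approx 50.079$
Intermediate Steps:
$f = -184$ ($f = - 8 \left(23 - 0\right) = - 8 \left(23 + 0\right) = \left(-8\right) 23 = -184$)
$Q = 2500$ ($Q = \left(-50\right)^{2} = 2500$)
$\sqrt{m{\left(68,f \right)} + Q} = \sqrt{\sqrt{-5 + 68} + 2500} = \sqrt{\sqrt{63} + 2500} = \sqrt{3 \sqrt{7} + 2500} = \sqrt{2500 + 3 \sqrt{7}}$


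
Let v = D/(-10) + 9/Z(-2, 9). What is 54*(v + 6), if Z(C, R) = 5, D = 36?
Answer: 1134/5 ≈ 226.80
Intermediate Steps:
v = -9/5 (v = 36/(-10) + 9/5 = 36*(-⅒) + 9*(⅕) = -18/5 + 9/5 = -9/5 ≈ -1.8000)
54*(v + 6) = 54*(-9/5 + 6) = 54*(21/5) = 1134/5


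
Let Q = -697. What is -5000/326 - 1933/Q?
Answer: -1427421/113611 ≈ -12.564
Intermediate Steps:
-5000/326 - 1933/Q = -5000/326 - 1933/(-697) = -5000*1/326 - 1933*(-1/697) = -2500/163 + 1933/697 = -1427421/113611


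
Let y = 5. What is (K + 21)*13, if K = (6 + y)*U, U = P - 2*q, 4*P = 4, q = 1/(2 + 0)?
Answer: 273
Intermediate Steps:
q = ½ (q = 1/2 = ½ ≈ 0.50000)
P = 1 (P = (¼)*4 = 1)
U = 0 (U = 1 - 2*½ = 1 - 1 = 0)
K = 0 (K = (6 + 5)*0 = 11*0 = 0)
(K + 21)*13 = (0 + 21)*13 = 21*13 = 273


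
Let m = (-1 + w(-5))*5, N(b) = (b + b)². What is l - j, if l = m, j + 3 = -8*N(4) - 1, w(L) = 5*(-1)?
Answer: 486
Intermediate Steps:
w(L) = -5
N(b) = 4*b² (N(b) = (2*b)² = 4*b²)
m = -30 (m = (-1 - 5)*5 = -6*5 = -30)
j = -516 (j = -3 + (-32*4² - 1) = -3 + (-32*16 - 1) = -3 + (-8*64 - 1) = -3 + (-512 - 1) = -3 - 513 = -516)
l = -30
l - j = -30 - 1*(-516) = -30 + 516 = 486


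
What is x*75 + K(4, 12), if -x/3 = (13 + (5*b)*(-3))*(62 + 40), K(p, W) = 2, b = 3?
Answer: 734402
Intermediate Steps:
x = 9792 (x = -3*(13 + (5*3)*(-3))*(62 + 40) = -3*(13 + 15*(-3))*102 = -3*(13 - 45)*102 = -(-96)*102 = -3*(-3264) = 9792)
x*75 + K(4, 12) = 9792*75 + 2 = 734400 + 2 = 734402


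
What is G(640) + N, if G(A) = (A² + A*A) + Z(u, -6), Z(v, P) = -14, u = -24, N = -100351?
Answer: 718835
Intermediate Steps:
G(A) = -14 + 2*A² (G(A) = (A² + A*A) - 14 = (A² + A²) - 14 = 2*A² - 14 = -14 + 2*A²)
G(640) + N = (-14 + 2*640²) - 100351 = (-14 + 2*409600) - 100351 = (-14 + 819200) - 100351 = 819186 - 100351 = 718835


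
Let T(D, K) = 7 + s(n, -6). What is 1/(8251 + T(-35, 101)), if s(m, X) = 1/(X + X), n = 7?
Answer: 12/99095 ≈ 0.00012110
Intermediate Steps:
s(m, X) = 1/(2*X)
T(D, K) = 83/12 (T(D, K) = 7 + (½)/(-6) = 7 + (½)*(-⅙) = 7 - 1/12 = 83/12)
1/(8251 + T(-35, 101)) = 1/(8251 + 83/12) = 1/(99095/12) = 12/99095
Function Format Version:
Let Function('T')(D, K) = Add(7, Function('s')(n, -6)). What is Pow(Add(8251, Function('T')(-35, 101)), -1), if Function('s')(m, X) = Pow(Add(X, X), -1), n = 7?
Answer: Rational(12, 99095) ≈ 0.00012110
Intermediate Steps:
Function('s')(m, X) = Mul(Rational(1, 2), Pow(X, -1)) (Function('s')(m, X) = Pow(Mul(2, X), -1) = Mul(Rational(1, 2), Pow(X, -1)))
Function('T')(D, K) = Rational(83, 12) (Function('T')(D, K) = Add(7, Mul(Rational(1, 2), Pow(-6, -1))) = Add(7, Mul(Rational(1, 2), Rational(-1, 6))) = Add(7, Rational(-1, 12)) = Rational(83, 12))
Pow(Add(8251, Function('T')(-35, 101)), -1) = Pow(Add(8251, Rational(83, 12)), -1) = Pow(Rational(99095, 12), -1) = Rational(12, 99095)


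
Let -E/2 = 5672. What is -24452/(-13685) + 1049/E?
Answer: 263027923/155242640 ≈ 1.6943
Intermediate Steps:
E = -11344 (E = -2*5672 = -11344)
-24452/(-13685) + 1049/E = -24452/(-13685) + 1049/(-11344) = -24452*(-1/13685) + 1049*(-1/11344) = 24452/13685 - 1049/11344 = 263027923/155242640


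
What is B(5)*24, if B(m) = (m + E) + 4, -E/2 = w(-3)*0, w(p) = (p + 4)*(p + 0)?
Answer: 216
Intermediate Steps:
w(p) = p*(4 + p) (w(p) = (4 + p)*p = p*(4 + p))
E = 0 (E = -2*(-3*(4 - 3))*0 = -2*(-3*1)*0 = -(-6)*0 = -2*0 = 0)
B(m) = 4 + m (B(m) = (m + 0) + 4 = m + 4 = 4 + m)
B(5)*24 = (4 + 5)*24 = 9*24 = 216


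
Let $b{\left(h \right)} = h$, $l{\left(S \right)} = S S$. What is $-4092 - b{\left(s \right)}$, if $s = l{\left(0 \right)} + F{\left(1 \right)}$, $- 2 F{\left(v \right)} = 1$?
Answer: $- \frac{8183}{2} \approx -4091.5$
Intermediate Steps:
$l{\left(S \right)} = S^{2}$
$F{\left(v \right)} = - \frac{1}{2}$ ($F{\left(v \right)} = \left(- \frac{1}{2}\right) 1 = - \frac{1}{2}$)
$s = - \frac{1}{2}$ ($s = 0^{2} - \frac{1}{2} = 0 - \frac{1}{2} = - \frac{1}{2} \approx -0.5$)
$-4092 - b{\left(s \right)} = -4092 - - \frac{1}{2} = -4092 + \frac{1}{2} = - \frac{8183}{2}$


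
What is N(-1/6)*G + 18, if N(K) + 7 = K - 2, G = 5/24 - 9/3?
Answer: 6277/144 ≈ 43.590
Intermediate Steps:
G = -67/24 (G = 5*(1/24) - 9*1/3 = 5/24 - 3 = -67/24 ≈ -2.7917)
N(K) = -9 + K (N(K) = -7 + (K - 2) = -7 + (-2 + K) = -9 + K)
N(-1/6)*G + 18 = (-9 - 1/6)*(-67/24) + 18 = -55/6*(-67/24) + 18 = 3685/144 + 18 = 6277/144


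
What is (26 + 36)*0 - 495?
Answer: -495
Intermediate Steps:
(26 + 36)*0 - 495 = 62*0 - 495 = 0 - 495 = -495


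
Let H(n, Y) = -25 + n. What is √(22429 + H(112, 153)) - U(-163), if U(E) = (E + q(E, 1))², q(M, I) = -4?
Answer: -27889 + 2*√5629 ≈ -27739.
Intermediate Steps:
U(E) = (-4 + E)² (U(E) = (E - 4)² = (-4 + E)²)
√(22429 + H(112, 153)) - U(-163) = √(22429 + (-25 + 112)) - (-4 - 163)² = √(22429 + 87) - 1*(-167)² = √22516 - 1*27889 = 2*√5629 - 27889 = -27889 + 2*√5629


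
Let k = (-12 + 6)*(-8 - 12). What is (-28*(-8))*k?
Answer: 26880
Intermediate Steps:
k = 120 (k = -6*(-20) = 120)
(-28*(-8))*k = -28*(-8)*120 = 224*120 = 26880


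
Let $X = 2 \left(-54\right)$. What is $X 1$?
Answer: $-108$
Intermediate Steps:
$X = -108$
$X 1 = \left(-108\right) 1 = -108$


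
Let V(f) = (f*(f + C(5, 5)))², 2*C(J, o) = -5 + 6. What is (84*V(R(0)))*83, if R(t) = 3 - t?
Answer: 768663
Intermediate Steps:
C(J, o) = ½ (C(J, o) = (-5 + 6)/2 = (½)*1 = ½)
V(f) = f²*(½ + f)² (V(f) = (f*(f + ½))² = (f*(½ + f))² = f²*(½ + f)²)
(84*V(R(0)))*83 = (84*((3 - 1*0)²*(1 + 2*(3 - 1*0))²/4))*83 = (84*((3 + 0)²*(1 + 2*(3 + 0))²/4))*83 = (84*((¼)*3²*(1 + 2*3)²))*83 = (84*((¼)*9*(1 + 6)²))*83 = (84*((¼)*9*7²))*83 = (84*((¼)*9*49))*83 = (84*(441/4))*83 = 9261*83 = 768663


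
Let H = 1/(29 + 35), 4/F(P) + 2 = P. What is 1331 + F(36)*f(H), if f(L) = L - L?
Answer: 1331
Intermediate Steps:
F(P) = 4/(-2 + P)
H = 1/64 ≈ 0.015625
f(L) = 0
1331 + F(36)*f(H) = 1331 + (4/(-2 + 36))*0 = 1331 + (4/34)*0 = 1331 + (4*(1/34))*0 = 1331 + (2/17)*0 = 1331 + 0 = 1331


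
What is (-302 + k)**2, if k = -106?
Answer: 166464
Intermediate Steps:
(-302 + k)**2 = (-302 - 106)**2 = (-408)**2 = 166464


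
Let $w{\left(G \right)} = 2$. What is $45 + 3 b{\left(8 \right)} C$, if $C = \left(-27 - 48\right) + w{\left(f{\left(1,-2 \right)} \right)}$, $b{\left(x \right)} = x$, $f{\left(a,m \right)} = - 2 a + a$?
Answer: $-1707$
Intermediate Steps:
$f{\left(a,m \right)} = - a$
$C = -73$ ($C = \left(-27 - 48\right) + 2 = -75 + 2 = -73$)
$45 + 3 b{\left(8 \right)} C = 45 + 3 \cdot 8 \left(-73\right) = 45 + 24 \left(-73\right) = 45 - 1752 = -1707$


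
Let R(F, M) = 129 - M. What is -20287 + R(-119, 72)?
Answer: -20230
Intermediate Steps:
-20287 + R(-119, 72) = -20287 + (129 - 1*72) = -20287 + (129 - 72) = -20287 + 57 = -20230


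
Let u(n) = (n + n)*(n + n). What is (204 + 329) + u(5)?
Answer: 633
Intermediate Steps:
u(n) = 4*n**2 (u(n) = (2*n)*(2*n) = 4*n**2)
(204 + 329) + u(5) = (204 + 329) + 4*5**2 = 533 + 4*25 = 533 + 100 = 633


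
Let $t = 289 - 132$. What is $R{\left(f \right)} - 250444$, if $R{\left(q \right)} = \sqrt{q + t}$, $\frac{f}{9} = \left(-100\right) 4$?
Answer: $-250444 + i \sqrt{3443} \approx -2.5044 \cdot 10^{5} + 58.677 i$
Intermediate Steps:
$f = -3600$ ($f = 9 \left(\left(-100\right) 4\right) = 9 \left(-400\right) = -3600$)
$t = 157$ ($t = 289 - 132 = 157$)
$R{\left(q \right)} = \sqrt{157 + q}$ ($R{\left(q \right)} = \sqrt{q + 157} = \sqrt{157 + q}$)
$R{\left(f \right)} - 250444 = \sqrt{157 - 3600} - 250444 = \sqrt{-3443} - 250444 = i \sqrt{3443} - 250444 = -250444 + i \sqrt{3443}$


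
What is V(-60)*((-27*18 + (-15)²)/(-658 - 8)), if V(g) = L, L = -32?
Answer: -464/37 ≈ -12.541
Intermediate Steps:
V(g) = -32
V(-60)*((-27*18 + (-15)²)/(-658 - 8)) = -32*(-27*18 + (-15)²)/(-658 - 8) = -32*(-486 + 225)/(-666) = -(-8352)*(-1)/666 = -32*29/74 = -464/37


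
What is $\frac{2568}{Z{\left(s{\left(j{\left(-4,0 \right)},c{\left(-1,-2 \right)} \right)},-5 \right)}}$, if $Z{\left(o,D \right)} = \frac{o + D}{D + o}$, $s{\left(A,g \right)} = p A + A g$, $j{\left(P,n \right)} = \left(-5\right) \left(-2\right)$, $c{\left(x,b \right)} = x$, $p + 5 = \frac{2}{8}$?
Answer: $2568$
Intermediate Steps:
$p = - \frac{19}{4}$ ($p = -5 + \frac{2}{8} = -5 + 2 \cdot \frac{1}{8} = -5 + \frac{1}{4} = - \frac{19}{4} \approx -4.75$)
$j{\left(P,n \right)} = 10$
$s{\left(A,g \right)} = - \frac{19 A}{4} + A g$
$Z{\left(o,D \right)} = 1$ ($Z{\left(o,D \right)} = \frac{D + o}{D + o} = 1$)
$\frac{2568}{Z{\left(s{\left(j{\left(-4,0 \right)},c{\left(-1,-2 \right)} \right)},-5 \right)}} = \frac{2568}{1} = 2568 \cdot 1 = 2568$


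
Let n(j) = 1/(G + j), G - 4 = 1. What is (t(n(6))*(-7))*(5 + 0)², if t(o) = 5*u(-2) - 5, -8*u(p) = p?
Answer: 2625/4 ≈ 656.25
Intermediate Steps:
G = 5 (G = 4 + 1 = 5)
u(p) = -p/8
n(j) = 1/(5 + j)
t(o) = -15/4 (t(o) = 5*(-⅛*(-2)) - 5 = 5*(¼) - 5 = 5/4 - 5 = -15/4)
(t(n(6))*(-7))*(5 + 0)² = (-15/4*(-7))*(5 + 0)² = (105/4)*5² = (105/4)*25 = 2625/4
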